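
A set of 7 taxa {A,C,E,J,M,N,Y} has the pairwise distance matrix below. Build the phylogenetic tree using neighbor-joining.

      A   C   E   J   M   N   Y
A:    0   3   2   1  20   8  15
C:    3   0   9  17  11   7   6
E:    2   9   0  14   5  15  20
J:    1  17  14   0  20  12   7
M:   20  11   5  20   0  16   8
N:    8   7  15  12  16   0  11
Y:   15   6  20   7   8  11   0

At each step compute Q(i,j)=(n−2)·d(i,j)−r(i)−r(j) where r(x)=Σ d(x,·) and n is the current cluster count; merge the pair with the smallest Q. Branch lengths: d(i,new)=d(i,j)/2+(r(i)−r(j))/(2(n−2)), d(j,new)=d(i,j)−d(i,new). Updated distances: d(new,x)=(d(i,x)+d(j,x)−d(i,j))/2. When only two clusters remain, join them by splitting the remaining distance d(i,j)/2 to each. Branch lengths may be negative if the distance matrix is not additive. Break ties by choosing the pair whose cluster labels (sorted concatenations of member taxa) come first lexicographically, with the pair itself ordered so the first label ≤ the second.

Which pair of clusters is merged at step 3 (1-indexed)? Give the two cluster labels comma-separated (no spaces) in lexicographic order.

step 1: merge (E,M) at d=5, Q=-120; branch lengths E→1, M→4; new cluster EM
  updated: d(A,EM)=17/2, d(C,EM)=15/2, d(EM,J)=29/2, d(EM,N)=13, d(EM,Y)=23/2
step 2: merge (A,J) at d=1, Q=-83; branch lengths A→-3/2, J→5/2; new cluster AJ
  updated: d(AJ,C)=19/2, d(AJ,EM)=11, d(AJ,N)=19/2, d(AJ,Y)=21/2
step 3: merge (AJ,N) at d=19/2, Q=-105/2; branch lengths AJ→19/4, N→19/4; new cluster AJN
  updated: d(AJN,C)=7/2, d(AJN,EM)=29/4, d(AJN,Y)=6
step 4: merge (AJN,EM) at d=29/4, Q=-57/2; branch lengths AJN→5/4, EM→6; new cluster AEJMN
  updated: d(AEJMN,C)=15/8, d(AEJMN,Y)=41/8
step 5: merge (AEJMN,C) at d=15/8, Q=-13; branch lengths AEJMN→1/2, C→11/8; new cluster ACEJMN
  updated: d(ACEJMN,Y)=37/8
step 6: merge (ACEJMN,Y) at d=37/8; branch lengths ACEJMN→37/16, Y→37/16; new cluster ACEJMNY
final tree: (((((A:-3/2,J:5/2):19/4,N:19/4):5/4,(E:1,M:4):6):1/2,C:11/8):37/16,Y:37/16)
total length: 117/4

AJ,N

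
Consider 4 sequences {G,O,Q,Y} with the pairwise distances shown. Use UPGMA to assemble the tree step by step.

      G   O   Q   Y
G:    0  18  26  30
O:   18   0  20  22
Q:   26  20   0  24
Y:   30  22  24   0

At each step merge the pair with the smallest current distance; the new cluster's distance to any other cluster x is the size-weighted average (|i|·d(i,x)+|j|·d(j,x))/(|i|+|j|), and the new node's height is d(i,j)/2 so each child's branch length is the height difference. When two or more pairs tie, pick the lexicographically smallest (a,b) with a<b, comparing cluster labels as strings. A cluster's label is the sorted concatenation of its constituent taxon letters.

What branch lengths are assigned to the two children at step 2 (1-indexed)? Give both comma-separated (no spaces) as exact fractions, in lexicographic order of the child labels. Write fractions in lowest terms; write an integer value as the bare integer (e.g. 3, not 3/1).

1. join G+O (d=18) ⇒ GO; edges |G|=9, |O|=9
  updated: d(GO,Q)=23, d(GO,Y)=26
2. join GO+Q (d=23) ⇒ GOQ; edges |GO|=5/2, |Q|=23/2
  updated: d(GOQ,Y)=76/3
3. join GOQ+Y (d=76/3) ⇒ GOQY; edges |GOQ|=7/6, |Y|=38/3
final tree: (((G:9,O:9):5/2,Q:23/2):7/6,Y:38/3)
total length: 275/6

5/2,23/2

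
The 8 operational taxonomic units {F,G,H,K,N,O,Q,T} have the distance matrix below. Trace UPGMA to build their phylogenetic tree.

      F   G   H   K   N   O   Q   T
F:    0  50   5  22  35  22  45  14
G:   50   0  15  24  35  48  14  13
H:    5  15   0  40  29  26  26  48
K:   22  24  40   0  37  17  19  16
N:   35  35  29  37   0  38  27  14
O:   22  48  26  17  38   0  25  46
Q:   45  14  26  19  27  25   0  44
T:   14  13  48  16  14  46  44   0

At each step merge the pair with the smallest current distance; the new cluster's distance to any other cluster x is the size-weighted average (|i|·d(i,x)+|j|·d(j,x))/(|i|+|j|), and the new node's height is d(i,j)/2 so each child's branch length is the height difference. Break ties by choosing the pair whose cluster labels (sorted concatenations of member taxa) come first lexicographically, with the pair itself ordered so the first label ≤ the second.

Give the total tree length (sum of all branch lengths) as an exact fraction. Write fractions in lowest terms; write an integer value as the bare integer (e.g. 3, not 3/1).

iteration 1: select F,H (d=5); attach at lengths (5/2, 5/2); label the merged cluster FH
  updated: d(FH,G)=65/2, d(FH,K)=31, d(FH,N)=32, d(FH,O)=24, d(FH,Q)=71/2, d(FH,T)=31
iteration 2: select G,T (d=13); attach at lengths (13/2, 13/2); label the merged cluster GT
  updated: d(FH,GT)=127/4, d(GT,K)=20, d(GT,N)=49/2, d(GT,O)=47, d(GT,Q)=29
iteration 3: select K,O (d=17); attach at lengths (17/2, 17/2); label the merged cluster KO
  updated: d(FH,KO)=55/2, d(GT,KO)=67/2, d(KO,N)=75/2, d(KO,Q)=22
iteration 4: select KO,Q (d=22); attach at lengths (5/2, 11); label the merged cluster KOQ
  updated: d(FH,KOQ)=181/6, d(GT,KOQ)=32, d(KOQ,N)=34
iteration 5: select GT,N (d=49/2); attach at lengths (23/4, 49/4); label the merged cluster GNT
  updated: d(FH,GNT)=191/6, d(GNT,KOQ)=98/3
iteration 6: select FH,KOQ (d=181/6); attach at lengths (151/12, 49/12); label the merged cluster FHKOQ
  updated: d(FHKOQ,GNT)=97/3
iteration 7: select FHKOQ,GNT (d=97/3); attach at lengths (13/12, 47/12); label the merged cluster FGHKNOQT
final tree: (((F:5/2,H:5/2):151/12,((K:17/2,O:17/2):5/2,Q:11):49/12):13/12,((G:13/2,T:13/2):23/4,N:49/4):47/12)
total length: 529/6

529/6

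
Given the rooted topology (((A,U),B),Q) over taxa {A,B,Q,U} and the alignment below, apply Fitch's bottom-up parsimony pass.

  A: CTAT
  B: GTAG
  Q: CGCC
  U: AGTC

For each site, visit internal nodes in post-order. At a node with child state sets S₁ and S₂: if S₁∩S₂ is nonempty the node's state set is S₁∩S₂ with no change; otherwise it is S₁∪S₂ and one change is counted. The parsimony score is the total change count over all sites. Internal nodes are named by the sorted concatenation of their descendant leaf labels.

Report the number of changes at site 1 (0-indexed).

[col 0] AU: children A:{C}, U:{A} ∪→ {A,C}; cost 1
[col 0] ABU: children AU:{A,C}, B:{G} ∪→ {A,C,G}; cost 1
[col 0] ABQU: children ABU:{A,C,G}, Q:{C} ∩→ {C}; cost 0
[col 1] AU: children A:{T}, U:{G} ∪→ {G,T}; cost 1
[col 1] ABU: children AU:{G,T}, B:{T} ∩→ {T}; cost 0
[col 1] ABQU: children ABU:{T}, Q:{G} ∪→ {G,T}; cost 1
[col 2] AU: children A:{A}, U:{T} ∪→ {A,T}; cost 1
[col 2] ABU: children AU:{A,T}, B:{A} ∩→ {A}; cost 0
[col 2] ABQU: children ABU:{A}, Q:{C} ∪→ {A,C}; cost 1
[col 3] AU: children A:{T}, U:{C} ∪→ {C,T}; cost 1
[col 3] ABU: children AU:{C,T}, B:{G} ∪→ {C,G,T}; cost 1
[col 3] ABQU: children ABU:{C,G,T}, Q:{C} ∩→ {C}; cost 0
per-site changes: [2, 2, 2, 2]; total = 8

2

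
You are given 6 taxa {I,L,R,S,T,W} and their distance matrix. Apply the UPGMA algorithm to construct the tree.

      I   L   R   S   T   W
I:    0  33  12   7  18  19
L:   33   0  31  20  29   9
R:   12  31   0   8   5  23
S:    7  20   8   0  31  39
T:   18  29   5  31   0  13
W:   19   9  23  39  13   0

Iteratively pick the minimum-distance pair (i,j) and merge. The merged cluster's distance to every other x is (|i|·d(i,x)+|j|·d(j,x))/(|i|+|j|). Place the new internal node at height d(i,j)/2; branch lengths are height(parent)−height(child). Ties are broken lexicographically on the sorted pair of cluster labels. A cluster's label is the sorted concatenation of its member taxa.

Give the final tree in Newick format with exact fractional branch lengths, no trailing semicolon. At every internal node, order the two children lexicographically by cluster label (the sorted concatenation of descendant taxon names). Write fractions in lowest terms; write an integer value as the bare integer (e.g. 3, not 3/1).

step 1: merge (R,T) at d=5; branch lengths R→5/2, T→5/2; new cluster RT
  updated: d(I,RT)=15, d(L,RT)=30, d(RT,S)=39/2, d(RT,W)=18
step 2: merge (I,S) at d=7; branch lengths I→7/2, S→7/2; new cluster IS
  updated: d(IS,L)=53/2, d(IS,RT)=69/4, d(IS,W)=29
step 3: merge (L,W) at d=9; branch lengths L→9/2, W→9/2; new cluster LW
  updated: d(IS,LW)=111/4, d(LW,RT)=24
step 4: merge (IS,RT) at d=69/4; branch lengths IS→41/8, RT→49/8; new cluster IRST
  updated: d(IRST,LW)=207/8
step 5: merge (IRST,LW) at d=207/8; branch lengths IRST→69/16, LW→135/16; new cluster ILRSTW
final tree: (((I:7/2,S:7/2):41/8,(R:5/2,T:5/2):49/8):69/16,(L:9/2,W:9/2):135/16)
total length: 45

(((I:7/2,S:7/2):41/8,(R:5/2,T:5/2):49/8):69/16,(L:9/2,W:9/2):135/16)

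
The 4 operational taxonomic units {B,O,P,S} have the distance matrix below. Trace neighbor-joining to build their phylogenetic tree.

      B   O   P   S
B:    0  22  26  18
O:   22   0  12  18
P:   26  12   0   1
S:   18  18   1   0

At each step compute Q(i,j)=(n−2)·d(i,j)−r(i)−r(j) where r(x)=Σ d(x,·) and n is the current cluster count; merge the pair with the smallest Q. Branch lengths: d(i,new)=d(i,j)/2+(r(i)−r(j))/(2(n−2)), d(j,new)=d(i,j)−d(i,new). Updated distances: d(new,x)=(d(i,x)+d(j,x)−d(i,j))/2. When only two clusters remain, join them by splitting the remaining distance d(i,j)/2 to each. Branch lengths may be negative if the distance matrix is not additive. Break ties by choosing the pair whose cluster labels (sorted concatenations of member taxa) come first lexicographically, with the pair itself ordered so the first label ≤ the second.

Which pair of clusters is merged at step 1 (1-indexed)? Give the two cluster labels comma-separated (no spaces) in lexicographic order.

iteration 1: select B,O (d=22, Q=-74); attach at lengths (29/2, 15/2); label the merged cluster BO
  updated: d(BO,P)=8, d(BO,S)=7
iteration 2: select BO,P (d=8, Q=-16); attach at lengths (7, 1); label the merged cluster BOP
  updated: d(BOP,S)=0
iteration 3: select BOP,S (d=0); attach at lengths (0, 0); label the merged cluster BOPS
final tree: (((B:29/2,O:15/2):7,P:1):0,S:0)
total length: 30

B,O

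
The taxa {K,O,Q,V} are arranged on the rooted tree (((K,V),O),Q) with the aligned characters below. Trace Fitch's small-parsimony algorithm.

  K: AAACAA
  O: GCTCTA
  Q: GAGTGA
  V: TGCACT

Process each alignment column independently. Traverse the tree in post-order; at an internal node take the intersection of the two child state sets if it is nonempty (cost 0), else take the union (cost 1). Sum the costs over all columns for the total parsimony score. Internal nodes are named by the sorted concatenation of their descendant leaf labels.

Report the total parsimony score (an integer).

[col 0] KV: children K:{A}, V:{T} ∪→ {A,T}; cost 1
[col 0] KOV: children KV:{A,T}, O:{G} ∪→ {A,G,T}; cost 1
[col 0] KOQV: children KOV:{A,G,T}, Q:{G} ∩→ {G}; cost 0
[col 1] KV: children K:{A}, V:{G} ∪→ {A,G}; cost 1
[col 1] KOV: children KV:{A,G}, O:{C} ∪→ {A,C,G}; cost 1
[col 1] KOQV: children KOV:{A,C,G}, Q:{A} ∩→ {A}; cost 0
[col 2] KV: children K:{A}, V:{C} ∪→ {A,C}; cost 1
[col 2] KOV: children KV:{A,C}, O:{T} ∪→ {A,C,T}; cost 1
[col 2] KOQV: children KOV:{A,C,T}, Q:{G} ∪→ {A,C,G,T}; cost 1
[col 3] KV: children K:{C}, V:{A} ∪→ {A,C}; cost 1
[col 3] KOV: children KV:{A,C}, O:{C} ∩→ {C}; cost 0
[col 3] KOQV: children KOV:{C}, Q:{T} ∪→ {C,T}; cost 1
[col 4] KV: children K:{A}, V:{C} ∪→ {A,C}; cost 1
[col 4] KOV: children KV:{A,C}, O:{T} ∪→ {A,C,T}; cost 1
[col 4] KOQV: children KOV:{A,C,T}, Q:{G} ∪→ {A,C,G,T}; cost 1
[col 5] KV: children K:{A}, V:{T} ∪→ {A,T}; cost 1
[col 5] KOV: children KV:{A,T}, O:{A} ∩→ {A}; cost 0
[col 5] KOQV: children KOV:{A}, Q:{A} ∩→ {A}; cost 0
per-site changes: [2, 2, 3, 2, 3, 1]; total = 13

13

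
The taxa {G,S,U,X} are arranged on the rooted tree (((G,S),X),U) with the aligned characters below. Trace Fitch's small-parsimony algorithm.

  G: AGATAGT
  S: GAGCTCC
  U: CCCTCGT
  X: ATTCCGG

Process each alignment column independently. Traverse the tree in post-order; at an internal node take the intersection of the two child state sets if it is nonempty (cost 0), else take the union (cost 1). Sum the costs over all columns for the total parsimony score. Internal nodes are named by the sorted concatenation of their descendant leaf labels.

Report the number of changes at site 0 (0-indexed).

2

GS@0: {A} ∪ {G} = {A,G} (union, +1)
GSX@0: {A,G} ∩ {A} = {A} (intersection, +0)
GSUX@0: {A} ∪ {C} = {A,C} (union, +1)
GS@1: {G} ∪ {A} = {A,G} (union, +1)
GSX@1: {A,G} ∪ {T} = {A,G,T} (union, +1)
GSUX@1: {A,G,T} ∪ {C} = {A,C,G,T} (union, +1)
GS@2: {A} ∪ {G} = {A,G} (union, +1)
GSX@2: {A,G} ∪ {T} = {A,G,T} (union, +1)
GSUX@2: {A,G,T} ∪ {C} = {A,C,G,T} (union, +1)
GS@3: {T} ∪ {C} = {C,T} (union, +1)
GSX@3: {C,T} ∩ {C} = {C} (intersection, +0)
GSUX@3: {C} ∪ {T} = {C,T} (union, +1)
GS@4: {A} ∪ {T} = {A,T} (union, +1)
GSX@4: {A,T} ∪ {C} = {A,C,T} (union, +1)
GSUX@4: {A,C,T} ∩ {C} = {C} (intersection, +0)
GS@5: {G} ∪ {C} = {C,G} (union, +1)
GSX@5: {C,G} ∩ {G} = {G} (intersection, +0)
GSUX@5: {G} ∩ {G} = {G} (intersection, +0)
GS@6: {T} ∪ {C} = {C,T} (union, +1)
GSX@6: {C,T} ∪ {G} = {C,G,T} (union, +1)
GSUX@6: {C,G,T} ∩ {T} = {T} (intersection, +0)
per-site changes: [2, 3, 3, 2, 2, 1, 2]; total = 15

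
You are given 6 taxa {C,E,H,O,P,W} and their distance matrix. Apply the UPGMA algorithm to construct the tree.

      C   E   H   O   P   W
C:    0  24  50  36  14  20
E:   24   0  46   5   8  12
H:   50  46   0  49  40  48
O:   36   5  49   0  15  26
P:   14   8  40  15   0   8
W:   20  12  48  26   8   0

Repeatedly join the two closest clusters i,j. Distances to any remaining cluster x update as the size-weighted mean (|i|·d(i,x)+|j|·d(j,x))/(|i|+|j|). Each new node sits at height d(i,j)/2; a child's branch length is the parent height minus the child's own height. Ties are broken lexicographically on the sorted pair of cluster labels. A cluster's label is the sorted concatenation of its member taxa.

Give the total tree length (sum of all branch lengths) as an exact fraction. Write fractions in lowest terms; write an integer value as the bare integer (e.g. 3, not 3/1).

iteration 1: select E,O (d=5); attach at lengths (5/2, 5/2); label the merged cluster EO
  updated: d(C,EO)=30, d(EO,H)=95/2, d(EO,P)=23/2, d(EO,W)=19
iteration 2: select P,W (d=8); attach at lengths (4, 4); label the merged cluster PW
  updated: d(C,PW)=17, d(EO,PW)=61/4, d(H,PW)=44
iteration 3: select EO,PW (d=61/4); attach at lengths (41/8, 29/8); label the merged cluster EOPW
  updated: d(C,EOPW)=47/2, d(EOPW,H)=183/4
iteration 4: select C,EOPW (d=47/2); attach at lengths (47/4, 33/8); label the merged cluster CEOPW
  updated: d(CEOPW,H)=233/5
iteration 5: select CEOPW,H (d=233/5); attach at lengths (231/20, 233/10); label the merged cluster CEHOPW
final tree: ((C:47/4,((E:5/2,O:5/2):41/8,(P:4,W:4):29/8):33/8):231/20,H:233/10)
total length: 2899/40

2899/40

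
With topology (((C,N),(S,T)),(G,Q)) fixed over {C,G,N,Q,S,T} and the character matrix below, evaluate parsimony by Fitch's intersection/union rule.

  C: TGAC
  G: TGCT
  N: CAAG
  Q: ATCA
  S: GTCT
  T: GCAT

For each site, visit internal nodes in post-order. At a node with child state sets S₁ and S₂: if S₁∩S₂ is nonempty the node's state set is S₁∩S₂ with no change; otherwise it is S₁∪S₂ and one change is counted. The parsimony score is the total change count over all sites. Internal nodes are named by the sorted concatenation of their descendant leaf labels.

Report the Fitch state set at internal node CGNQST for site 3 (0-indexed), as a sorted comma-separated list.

site 0, node CN: C={T} ∪ N={C} → {C,T} (+1)
site 0, node ST: S={G} ∩ T={G} → {G} (+0)
site 0, node CNST: CN={C,T} ∪ ST={G} → {C,G,T} (+1)
site 0, node GQ: G={T} ∪ Q={A} → {A,T} (+1)
site 0, node CGNQST: CNST={C,G,T} ∩ GQ={A,T} → {T} (+0)
site 1, node CN: C={G} ∪ N={A} → {A,G} (+1)
site 1, node ST: S={T} ∪ T={C} → {C,T} (+1)
site 1, node CNST: CN={A,G} ∪ ST={C,T} → {A,C,G,T} (+1)
site 1, node GQ: G={G} ∪ Q={T} → {G,T} (+1)
site 1, node CGNQST: CNST={A,C,G,T} ∩ GQ={G,T} → {G,T} (+0)
site 2, node CN: C={A} ∩ N={A} → {A} (+0)
site 2, node ST: S={C} ∪ T={A} → {A,C} (+1)
site 2, node CNST: CN={A} ∩ ST={A,C} → {A} (+0)
site 2, node GQ: G={C} ∩ Q={C} → {C} (+0)
site 2, node CGNQST: CNST={A} ∪ GQ={C} → {A,C} (+1)
site 3, node CN: C={C} ∪ N={G} → {C,G} (+1)
site 3, node ST: S={T} ∩ T={T} → {T} (+0)
site 3, node CNST: CN={C,G} ∪ ST={T} → {C,G,T} (+1)
site 3, node GQ: G={T} ∪ Q={A} → {A,T} (+1)
site 3, node CGNQST: CNST={C,G,T} ∩ GQ={A,T} → {T} (+0)
per-site changes: [3, 4, 2, 3]; total = 12

T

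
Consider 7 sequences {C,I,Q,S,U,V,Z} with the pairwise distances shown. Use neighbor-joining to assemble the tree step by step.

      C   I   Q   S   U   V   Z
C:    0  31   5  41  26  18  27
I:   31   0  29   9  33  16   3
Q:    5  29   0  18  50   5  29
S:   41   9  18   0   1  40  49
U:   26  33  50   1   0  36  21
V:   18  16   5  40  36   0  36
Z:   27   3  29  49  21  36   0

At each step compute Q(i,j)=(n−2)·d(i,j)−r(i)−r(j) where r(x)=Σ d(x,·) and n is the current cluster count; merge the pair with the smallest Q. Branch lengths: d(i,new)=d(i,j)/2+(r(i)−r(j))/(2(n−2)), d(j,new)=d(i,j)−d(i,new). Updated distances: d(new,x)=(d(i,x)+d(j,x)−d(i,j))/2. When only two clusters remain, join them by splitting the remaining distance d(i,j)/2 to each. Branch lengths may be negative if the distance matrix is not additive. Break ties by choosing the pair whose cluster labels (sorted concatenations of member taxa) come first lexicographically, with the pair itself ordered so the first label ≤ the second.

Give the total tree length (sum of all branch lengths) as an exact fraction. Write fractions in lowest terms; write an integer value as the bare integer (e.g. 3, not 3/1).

iteration 1: select S,U (d=1, Q=-320); attach at lengths (-2/5, 7/5); label the merged cluster SU
  updated: d(C,SU)=33, d(I,SU)=41/2, d(Q,SU)=67/2, d(SU,V)=75/2, d(SU,Z)=69/2
iteration 2: select I,Z (d=3, Q=-217); attach at lengths (-9/4, 21/4); label the merged cluster IZ
  updated: d(C,IZ)=55/2, d(IZ,Q)=55/2, d(IZ,SU)=26, d(IZ,V)=49/2
iteration 3: select IZ,SU (d=26, Q=-315/2); attach at lengths (107/12, 205/12); label the merged cluster ISUZ
  updated: d(C,ISUZ)=69/4, d(ISUZ,Q)=35/2, d(ISUZ,V)=18
iteration 4: select C,ISUZ (d=69/4, Q=-117/2); attach at lengths (11/2, 47/4); label the merged cluster CISUZ
  updated: d(CISUZ,Q)=21/8, d(CISUZ,V)=75/8
iteration 5: select CISUZ,Q (d=21/8, Q=-17); attach at lengths (7/2, -7/8); label the merged cluster CIQSUZ
  updated: d(CIQSUZ,V)=47/8
iteration 6: select CIQSUZ,V (d=47/8); attach at lengths (47/16, 47/16); label the merged cluster CIQSUVZ
final tree: (((C:11/2,((I:-9/4,Z:21/4):107/12,(S:-2/5,U:7/5):205/12):47/4):7/2,Q:-7/8):47/16,V:47/16)
total length: 223/4

223/4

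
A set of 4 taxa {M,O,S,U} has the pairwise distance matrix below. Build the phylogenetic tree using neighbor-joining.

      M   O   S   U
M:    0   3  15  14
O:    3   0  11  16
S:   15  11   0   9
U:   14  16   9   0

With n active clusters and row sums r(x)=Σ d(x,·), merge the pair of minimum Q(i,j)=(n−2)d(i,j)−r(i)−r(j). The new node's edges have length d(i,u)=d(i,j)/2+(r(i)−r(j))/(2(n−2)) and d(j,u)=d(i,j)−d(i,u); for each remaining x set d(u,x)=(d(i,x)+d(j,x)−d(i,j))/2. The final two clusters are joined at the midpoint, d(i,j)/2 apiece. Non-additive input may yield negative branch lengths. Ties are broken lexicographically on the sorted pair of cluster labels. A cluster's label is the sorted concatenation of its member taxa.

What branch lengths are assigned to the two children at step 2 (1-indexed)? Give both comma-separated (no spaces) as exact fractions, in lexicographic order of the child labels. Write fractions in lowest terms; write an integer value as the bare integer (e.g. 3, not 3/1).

step 1: merge (M,O) at d=3, Q=-56; branch lengths M→2, O→1; new cluster MO
  updated: d(MO,S)=23/2, d(MO,U)=27/2
step 2: merge (MO,S) at d=23/2, Q=-34; branch lengths MO→8, S→7/2; new cluster MOS
  updated: d(MOS,U)=11/2
step 3: merge (MOS,U) at d=11/2; branch lengths MOS→11/4, U→11/4; new cluster MOSU
final tree: (((M:2,O:1):8,S:7/2):11/4,U:11/4)
total length: 20

8,7/2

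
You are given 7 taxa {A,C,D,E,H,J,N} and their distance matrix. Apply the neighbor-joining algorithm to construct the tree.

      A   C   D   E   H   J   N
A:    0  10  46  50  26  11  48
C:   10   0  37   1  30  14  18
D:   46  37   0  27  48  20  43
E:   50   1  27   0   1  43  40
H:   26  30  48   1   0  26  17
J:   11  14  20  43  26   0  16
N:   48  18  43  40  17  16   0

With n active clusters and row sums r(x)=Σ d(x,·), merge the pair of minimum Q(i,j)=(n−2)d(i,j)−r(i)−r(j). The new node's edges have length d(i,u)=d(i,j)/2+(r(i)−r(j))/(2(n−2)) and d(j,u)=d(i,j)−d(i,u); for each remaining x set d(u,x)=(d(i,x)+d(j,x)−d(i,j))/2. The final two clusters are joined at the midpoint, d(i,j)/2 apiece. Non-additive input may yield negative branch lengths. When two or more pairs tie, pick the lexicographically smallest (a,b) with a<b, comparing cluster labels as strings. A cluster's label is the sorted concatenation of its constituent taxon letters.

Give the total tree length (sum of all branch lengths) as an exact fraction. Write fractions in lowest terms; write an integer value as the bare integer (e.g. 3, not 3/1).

1. join E+H (d=1, Q=-305) ⇒ EH; edges |E|=19/10, |H|=-9/10
  updated: d(A,EH)=75/2, d(C,EH)=15, d(D,EH)=37, d(EH,J)=34, d(EH,N)=28
2. join A+C (d=10, Q=-413/2) ⇒ AC; edges |A|=197/16, |C|=-37/16
  updated: d(AC,D)=73/2, d(AC,EH)=85/4, d(AC,J)=15/2, d(AC,N)=28
3. join D+J (d=20, Q=-154) ⇒ DJ; edges |D|=119/6, |J|=1/6
  updated: d(AC,DJ)=12, d(DJ,EH)=51/2, d(DJ,N)=39/2
4. join AC+DJ (d=12, Q=-377/4) ⇒ ACDJ; edges |AC|=113/16, |DJ|=79/16
  updated: d(ACDJ,EH)=139/8, d(ACDJ,N)=71/4
5. join ACDJ+EH (d=139/8, Q=-505/8) ⇒ ACDEHJ; edges |ACDJ|=57/16, |EH|=221/16
  updated: d(ACDEHJ,N)=227/16
6. join ACDEHJ+N (d=227/16) ⇒ ACDEHJN; edges |ACDEHJ|=227/32, |N|=227/32
final tree: ((((A:197/16,C:-37/16):113/16,(D:119/6,J:1/6):79/16):57/16,(E:19/10,H:-9/10):221/16):227/32,N:227/32)
total length: 1193/16

1193/16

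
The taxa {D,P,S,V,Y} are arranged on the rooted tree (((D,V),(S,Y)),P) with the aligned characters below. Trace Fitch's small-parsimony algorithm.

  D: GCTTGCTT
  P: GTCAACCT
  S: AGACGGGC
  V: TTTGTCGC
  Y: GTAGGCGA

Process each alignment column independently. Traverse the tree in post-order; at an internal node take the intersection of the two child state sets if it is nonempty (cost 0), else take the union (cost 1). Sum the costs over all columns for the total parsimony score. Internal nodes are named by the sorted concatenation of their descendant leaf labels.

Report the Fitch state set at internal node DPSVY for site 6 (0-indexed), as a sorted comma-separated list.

C,G

DV@0: {G} ∪ {T} = {G,T} (union, +1)
SY@0: {A} ∪ {G} = {A,G} (union, +1)
DSVY@0: {G,T} ∩ {A,G} = {G} (intersection, +0)
DPSVY@0: {G} ∩ {G} = {G} (intersection, +0)
DV@1: {C} ∪ {T} = {C,T} (union, +1)
SY@1: {G} ∪ {T} = {G,T} (union, +1)
DSVY@1: {C,T} ∩ {G,T} = {T} (intersection, +0)
DPSVY@1: {T} ∩ {T} = {T} (intersection, +0)
DV@2: {T} ∩ {T} = {T} (intersection, +0)
SY@2: {A} ∩ {A} = {A} (intersection, +0)
DSVY@2: {T} ∪ {A} = {A,T} (union, +1)
DPSVY@2: {A,T} ∪ {C} = {A,C,T} (union, +1)
DV@3: {T} ∪ {G} = {G,T} (union, +1)
SY@3: {C} ∪ {G} = {C,G} (union, +1)
DSVY@3: {G,T} ∩ {C,G} = {G} (intersection, +0)
DPSVY@3: {G} ∪ {A} = {A,G} (union, +1)
DV@4: {G} ∪ {T} = {G,T} (union, +1)
SY@4: {G} ∩ {G} = {G} (intersection, +0)
DSVY@4: {G,T} ∩ {G} = {G} (intersection, +0)
DPSVY@4: {G} ∪ {A} = {A,G} (union, +1)
DV@5: {C} ∩ {C} = {C} (intersection, +0)
SY@5: {G} ∪ {C} = {C,G} (union, +1)
DSVY@5: {C} ∩ {C,G} = {C} (intersection, +0)
DPSVY@5: {C} ∩ {C} = {C} (intersection, +0)
DV@6: {T} ∪ {G} = {G,T} (union, +1)
SY@6: {G} ∩ {G} = {G} (intersection, +0)
DSVY@6: {G,T} ∩ {G} = {G} (intersection, +0)
DPSVY@6: {G} ∪ {C} = {C,G} (union, +1)
DV@7: {T} ∪ {C} = {C,T} (union, +1)
SY@7: {C} ∪ {A} = {A,C} (union, +1)
DSVY@7: {C,T} ∩ {A,C} = {C} (intersection, +0)
DPSVY@7: {C} ∪ {T} = {C,T} (union, +1)
per-site changes: [2, 2, 2, 3, 2, 1, 2, 3]; total = 17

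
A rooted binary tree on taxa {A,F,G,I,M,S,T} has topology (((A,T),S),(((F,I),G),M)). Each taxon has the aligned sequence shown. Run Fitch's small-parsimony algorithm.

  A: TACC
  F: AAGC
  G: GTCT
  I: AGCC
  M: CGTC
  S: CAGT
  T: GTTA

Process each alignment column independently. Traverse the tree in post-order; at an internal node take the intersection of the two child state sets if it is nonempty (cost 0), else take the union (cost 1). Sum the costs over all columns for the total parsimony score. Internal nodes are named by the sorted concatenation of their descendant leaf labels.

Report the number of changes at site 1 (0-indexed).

[col 0] AT: children A:{T}, T:{G} ∪→ {G,T}; cost 1
[col 0] AST: children AT:{G,T}, S:{C} ∪→ {C,G,T}; cost 1
[col 0] FI: children F:{A}, I:{A} ∩→ {A}; cost 0
[col 0] FGI: children FI:{A}, G:{G} ∪→ {A,G}; cost 1
[col 0] FGIM: children FGI:{A,G}, M:{C} ∪→ {A,C,G}; cost 1
[col 0] AFGIMST: children AST:{C,G,T}, FGIM:{A,C,G} ∩→ {C,G}; cost 0
[col 1] AT: children A:{A}, T:{T} ∪→ {A,T}; cost 1
[col 1] AST: children AT:{A,T}, S:{A} ∩→ {A}; cost 0
[col 1] FI: children F:{A}, I:{G} ∪→ {A,G}; cost 1
[col 1] FGI: children FI:{A,G}, G:{T} ∪→ {A,G,T}; cost 1
[col 1] FGIM: children FGI:{A,G,T}, M:{G} ∩→ {G}; cost 0
[col 1] AFGIMST: children AST:{A}, FGIM:{G} ∪→ {A,G}; cost 1
[col 2] AT: children A:{C}, T:{T} ∪→ {C,T}; cost 1
[col 2] AST: children AT:{C,T}, S:{G} ∪→ {C,G,T}; cost 1
[col 2] FI: children F:{G}, I:{C} ∪→ {C,G}; cost 1
[col 2] FGI: children FI:{C,G}, G:{C} ∩→ {C}; cost 0
[col 2] FGIM: children FGI:{C}, M:{T} ∪→ {C,T}; cost 1
[col 2] AFGIMST: children AST:{C,G,T}, FGIM:{C,T} ∩→ {C,T}; cost 0
[col 3] AT: children A:{C}, T:{A} ∪→ {A,C}; cost 1
[col 3] AST: children AT:{A,C}, S:{T} ∪→ {A,C,T}; cost 1
[col 3] FI: children F:{C}, I:{C} ∩→ {C}; cost 0
[col 3] FGI: children FI:{C}, G:{T} ∪→ {C,T}; cost 1
[col 3] FGIM: children FGI:{C,T}, M:{C} ∩→ {C}; cost 0
[col 3] AFGIMST: children AST:{A,C,T}, FGIM:{C} ∩→ {C}; cost 0
per-site changes: [4, 4, 4, 3]; total = 15

4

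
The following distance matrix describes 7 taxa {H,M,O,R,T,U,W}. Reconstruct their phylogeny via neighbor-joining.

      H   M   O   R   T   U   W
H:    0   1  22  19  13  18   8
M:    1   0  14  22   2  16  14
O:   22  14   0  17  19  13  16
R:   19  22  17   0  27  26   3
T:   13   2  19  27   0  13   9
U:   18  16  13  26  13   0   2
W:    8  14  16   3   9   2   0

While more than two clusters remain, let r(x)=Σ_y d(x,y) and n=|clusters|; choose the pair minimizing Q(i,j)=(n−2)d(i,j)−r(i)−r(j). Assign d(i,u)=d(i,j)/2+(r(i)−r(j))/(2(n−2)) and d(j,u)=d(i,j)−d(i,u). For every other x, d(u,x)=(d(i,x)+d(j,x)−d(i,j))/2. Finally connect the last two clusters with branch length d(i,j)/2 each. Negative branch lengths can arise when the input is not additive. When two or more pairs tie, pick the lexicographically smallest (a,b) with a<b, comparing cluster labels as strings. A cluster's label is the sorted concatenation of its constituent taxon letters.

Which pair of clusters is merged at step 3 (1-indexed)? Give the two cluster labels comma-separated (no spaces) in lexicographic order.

HM,T

1. join R+W (d=3, Q=-151) ⇒ RW; edges |R|=77/10, |W|=-47/10
  updated: d(H,RW)=12, d(M,RW)=33/2, d(O,RW)=15, d(RW,T)=33/2, d(RW,U)=25/2
2. join H+M (d=1, Q=-223/2) ⇒ HM; edges |H|=41/16, |M|=-25/16
  updated: d(HM,O)=35/2, d(HM,RW)=55/4, d(HM,T)=7, d(HM,U)=33/2
3. join HM+T (d=7, Q=-357/4) ⇒ HMT; edges |HM|=27/8, |T|=29/8
  updated: d(HMT,O)=59/4, d(HMT,RW)=93/8, d(HMT,U)=45/4
4. join HMT+RW (d=93/8, Q=-107/2) ⇒ HMRTW; edges |HMT|=87/16, |RW|=99/16
  updated: d(HMRTW,O)=145/16, d(HMRTW,U)=97/16
5. join HMRTW+O (d=145/16, Q=-225/8) ⇒ HMORTW; edges |HMRTW|=17/16, |O|=8
  updated: d(HMORTW,U)=5
6. join HMORTW+U (d=5) ⇒ HMORTUW; edges |HMORTW|=5/2, |U|=5/2
final tree: (((((H:41/16,M:-25/16):27/8,T:29/8):87/16,(R:77/10,W:-47/10):99/16):17/16,O:8):5/2,U:5/2)
total length: 587/16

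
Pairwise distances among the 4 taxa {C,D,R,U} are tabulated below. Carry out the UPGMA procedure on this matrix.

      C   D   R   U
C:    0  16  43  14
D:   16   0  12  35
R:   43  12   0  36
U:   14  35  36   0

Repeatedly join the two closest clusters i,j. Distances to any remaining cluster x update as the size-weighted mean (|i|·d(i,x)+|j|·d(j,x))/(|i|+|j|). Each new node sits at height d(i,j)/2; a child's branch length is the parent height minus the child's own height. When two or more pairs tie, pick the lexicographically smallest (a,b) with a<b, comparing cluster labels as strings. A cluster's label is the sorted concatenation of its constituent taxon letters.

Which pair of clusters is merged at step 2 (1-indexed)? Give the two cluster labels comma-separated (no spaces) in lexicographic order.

C,U

1. join D+R (d=12) ⇒ DR; edges |D|=6, |R|=6
  updated: d(C,DR)=59/2, d(DR,U)=71/2
2. join C+U (d=14) ⇒ CU; edges |C|=7, |U|=7
  updated: d(CU,DR)=65/2
3. join CU+DR (d=65/2) ⇒ CDRU; edges |CU|=37/4, |DR|=41/4
final tree: ((C:7,U:7):37/4,(D:6,R:6):41/4)
total length: 91/2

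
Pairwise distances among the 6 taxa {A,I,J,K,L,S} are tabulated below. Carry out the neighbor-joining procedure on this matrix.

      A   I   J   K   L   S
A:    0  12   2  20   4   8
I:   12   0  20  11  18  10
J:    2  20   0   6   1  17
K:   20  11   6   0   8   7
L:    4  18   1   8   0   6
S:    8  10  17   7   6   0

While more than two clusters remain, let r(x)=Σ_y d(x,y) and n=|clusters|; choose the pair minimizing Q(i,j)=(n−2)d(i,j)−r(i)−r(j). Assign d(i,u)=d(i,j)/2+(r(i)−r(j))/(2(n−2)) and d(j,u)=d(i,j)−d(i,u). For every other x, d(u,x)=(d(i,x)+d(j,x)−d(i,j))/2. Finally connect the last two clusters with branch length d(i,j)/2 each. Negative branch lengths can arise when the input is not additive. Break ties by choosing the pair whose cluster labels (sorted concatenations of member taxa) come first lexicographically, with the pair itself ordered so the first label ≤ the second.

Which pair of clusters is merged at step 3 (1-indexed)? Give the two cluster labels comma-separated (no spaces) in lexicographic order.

AJL,S

iteration 1: select A,J (d=2, Q=-84); attach at lengths (1, 1); label the merged cluster AJ
  updated: d(AJ,I)=15, d(AJ,K)=12, d(AJ,L)=3/2, d(AJ,S)=23/2
iteration 2: select AJ,L (d=3/2, Q=-69); attach at lengths (11/6, -1/3); label the merged cluster AJL
  updated: d(AJL,I)=63/4, d(AJL,K)=37/4, d(AJL,S)=8
iteration 3: select AJL,S (d=8, Q=-42); attach at lengths (6, 2); label the merged cluster AJLS
  updated: d(AJLS,I)=71/8, d(AJLS,K)=33/8
iteration 4: select AJLS,I (d=71/8, Q=-24); attach at lengths (1, 63/8); label the merged cluster AIJLS
  updated: d(AIJLS,K)=25/8
iteration 5: select AIJLS,K (d=25/8); attach at lengths (25/16, 25/16); label the merged cluster AIJKLS
final tree: (((((A:1,J:1):11/6,L:-1/3):6,S:2):1,I:63/8):25/16,K:25/16)
total length: 47/2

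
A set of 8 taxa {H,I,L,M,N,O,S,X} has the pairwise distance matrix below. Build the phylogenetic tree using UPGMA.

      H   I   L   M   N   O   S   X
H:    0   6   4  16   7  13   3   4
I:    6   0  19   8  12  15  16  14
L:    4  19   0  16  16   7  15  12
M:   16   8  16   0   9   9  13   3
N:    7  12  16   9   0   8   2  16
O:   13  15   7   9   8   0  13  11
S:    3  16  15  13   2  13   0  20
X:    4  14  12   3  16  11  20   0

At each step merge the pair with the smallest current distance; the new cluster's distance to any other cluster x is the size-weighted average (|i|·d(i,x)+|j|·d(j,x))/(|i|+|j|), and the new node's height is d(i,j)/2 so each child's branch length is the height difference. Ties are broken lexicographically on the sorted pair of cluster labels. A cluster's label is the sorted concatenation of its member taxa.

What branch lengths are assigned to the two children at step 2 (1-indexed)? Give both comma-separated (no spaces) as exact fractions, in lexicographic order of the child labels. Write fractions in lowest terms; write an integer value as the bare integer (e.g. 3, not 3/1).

3/2,3/2

step 1: merge (N,S) at d=2; branch lengths N→1, S→1; new cluster NS
  updated: d(H,NS)=5, d(I,NS)=14, d(L,NS)=31/2, d(M,NS)=11, d(NS,O)=21/2, d(NS,X)=18
step 2: merge (M,X) at d=3; branch lengths M→3/2, X→3/2; new cluster MX
  updated: d(H,MX)=10, d(I,MX)=11, d(L,MX)=14, d(MX,NS)=29/2, d(MX,O)=10
step 3: merge (H,L) at d=4; branch lengths H→2, L→2; new cluster HL
  updated: d(HL,I)=25/2, d(HL,MX)=12, d(HL,NS)=41/4, d(HL,O)=10
step 4: merge (HL,O) at d=10; branch lengths HL→3, O→5; new cluster HLO
  updated: d(HLO,I)=40/3, d(HLO,MX)=34/3, d(HLO,NS)=31/3
step 5: merge (HLO,NS) at d=31/3; branch lengths HLO→1/6, NS→25/6; new cluster HLNOS
  updated: d(HLNOS,I)=68/5, d(HLNOS,MX)=63/5
step 6: merge (I,MX) at d=11; branch lengths I→11/2, MX→4; new cluster IMX
  updated: d(HLNOS,IMX)=194/15
step 7: merge (HLNOS,IMX) at d=194/15; branch lengths HLNOS→13/10, IMX→29/30; new cluster HILMNOSX
final tree: ((((H:2,L:2):3,O:5):1/6,(N:1,S:1):25/6):13/10,(I:11/2,(M:3/2,X:3/2):4):29/30)
total length: 331/10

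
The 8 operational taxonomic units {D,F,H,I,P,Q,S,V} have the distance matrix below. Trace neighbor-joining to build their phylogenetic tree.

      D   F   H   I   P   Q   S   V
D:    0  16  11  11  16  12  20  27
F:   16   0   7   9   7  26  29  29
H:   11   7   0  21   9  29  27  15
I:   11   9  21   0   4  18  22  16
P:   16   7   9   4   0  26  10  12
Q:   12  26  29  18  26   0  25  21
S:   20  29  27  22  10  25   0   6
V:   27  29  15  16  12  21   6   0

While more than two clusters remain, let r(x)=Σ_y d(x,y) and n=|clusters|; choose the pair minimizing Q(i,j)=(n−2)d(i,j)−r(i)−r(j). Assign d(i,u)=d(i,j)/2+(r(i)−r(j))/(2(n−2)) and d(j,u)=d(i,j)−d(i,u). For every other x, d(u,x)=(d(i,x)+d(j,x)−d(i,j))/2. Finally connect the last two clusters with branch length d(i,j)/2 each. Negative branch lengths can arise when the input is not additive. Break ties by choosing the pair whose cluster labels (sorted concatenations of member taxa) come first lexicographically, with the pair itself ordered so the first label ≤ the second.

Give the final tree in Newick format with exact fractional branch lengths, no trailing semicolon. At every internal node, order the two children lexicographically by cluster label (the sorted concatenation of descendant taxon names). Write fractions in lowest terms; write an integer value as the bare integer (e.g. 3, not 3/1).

iteration 1: select S,V (d=6, Q=-229); attach at lengths (49/12, 23/12); label the merged cluster SV
  updated: d(D,SV)=41/2, d(F,SV)=26, d(H,SV)=18, d(I,SV)=16, d(P,SV)=8, d(Q,SV)=20
iteration 2: select D,Q (d=12, Q=-315/2); attach at lengths (31/20, 209/20); label the merged cluster DQ
  updated: d(DQ,F)=15, d(DQ,H)=14, d(DQ,I)=17/2, d(DQ,P)=15, d(DQ,SV)=57/4
iteration 3: select F,H (d=7, Q=-105); attach at lengths (23/8, 33/8); label the merged cluster FH
  updated: d(DQ,FH)=11, d(FH,I)=23/2, d(FH,P)=9/2, d(FH,SV)=37/2
iteration 4: select P,SV (d=8, Q=-257/4); attach at lengths (-5/24, 197/24); label the merged cluster PSV
  updated: d(DQ,PSV)=85/8, d(FH,PSV)=15/2, d(I,PSV)=6
iteration 5: select DQ,I (d=17/2, Q=-313/8); attach at lengths (169/32, 103/32); label the merged cluster DIQ
  updated: d(DIQ,FH)=7, d(DIQ,PSV)=65/16
iteration 6: select DIQ,FH (d=7, Q=-297/16); attach at lengths (57/32, 167/32); label the merged cluster DFHIQ
  updated: d(DFHIQ,PSV)=73/32
iteration 7: select DFHIQ,PSV (d=73/32); attach at lengths (73/64, 73/64); label the merged cluster DFHIPQSV
final tree: ((((D:31/20,Q:209/20):169/32,I:103/32):57/32,(F:23/8,H:33/8):167/32):73/64,(P:-5/24,(S:49/12,V:23/12):197/24):73/64)
total length: 1625/32

((((D:31/20,Q:209/20):169/32,I:103/32):57/32,(F:23/8,H:33/8):167/32):73/64,(P:-5/24,(S:49/12,V:23/12):197/24):73/64)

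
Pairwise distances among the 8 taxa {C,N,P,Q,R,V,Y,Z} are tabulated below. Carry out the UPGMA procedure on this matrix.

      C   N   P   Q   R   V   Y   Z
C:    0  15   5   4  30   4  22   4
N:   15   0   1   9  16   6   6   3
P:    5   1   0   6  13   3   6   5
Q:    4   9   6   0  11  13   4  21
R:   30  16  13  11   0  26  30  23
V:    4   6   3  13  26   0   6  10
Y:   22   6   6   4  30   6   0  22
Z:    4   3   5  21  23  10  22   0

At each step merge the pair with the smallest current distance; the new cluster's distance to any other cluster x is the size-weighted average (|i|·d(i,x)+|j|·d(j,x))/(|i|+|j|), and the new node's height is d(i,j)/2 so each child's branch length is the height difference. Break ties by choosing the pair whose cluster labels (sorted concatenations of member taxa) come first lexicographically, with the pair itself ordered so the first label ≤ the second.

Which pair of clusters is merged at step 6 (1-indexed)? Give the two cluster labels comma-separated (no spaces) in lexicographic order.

CQ,NPVYZ

1. join N+P (d=1) ⇒ NP; edges |N|=1/2, |P|=1/2
  updated: d(C,NP)=10, d(NP,Q)=15/2, d(NP,R)=29/2, d(NP,V)=9/2, d(NP,Y)=6, d(NP,Z)=4
2. join C+Q (d=4) ⇒ CQ; edges |C|=2, |Q|=2
  updated: d(CQ,NP)=35/4, d(CQ,R)=41/2, d(CQ,V)=17/2, d(CQ,Y)=13, d(CQ,Z)=25/2
3. join NP+Z (d=4) ⇒ NPZ; edges |NP|=3/2, |Z|=2
  updated: d(CQ,NPZ)=10, d(NPZ,R)=52/3, d(NPZ,V)=19/3, d(NPZ,Y)=34/3
4. join V+Y (d=6) ⇒ VY; edges |V|=3, |Y|=3
  updated: d(CQ,VY)=43/4, d(NPZ,VY)=53/6, d(R,VY)=28
5. join NPZ+VY (d=53/6) ⇒ NPVYZ; edges |NPZ|=29/12, |VY|=17/12
  updated: d(CQ,NPVYZ)=103/10, d(NPVYZ,R)=108/5
6. join CQ+NPVYZ (d=103/10) ⇒ CNPQVYZ; edges |CQ|=63/20, |NPVYZ|=11/15
  updated: d(CNPQVYZ,R)=149/7
7. join CNPQVYZ+R (d=149/7) ⇒ CNPQRVYZ; edges |CNPQVYZ|=769/140, |R|=149/14
final tree: (((C:2,Q:2):63/20,(((N:1/2,P:1/2):3/2,Z:2):29/12,(V:3,Y:3):17/12):11/15):769/140,R:149/14)
total length: 4027/105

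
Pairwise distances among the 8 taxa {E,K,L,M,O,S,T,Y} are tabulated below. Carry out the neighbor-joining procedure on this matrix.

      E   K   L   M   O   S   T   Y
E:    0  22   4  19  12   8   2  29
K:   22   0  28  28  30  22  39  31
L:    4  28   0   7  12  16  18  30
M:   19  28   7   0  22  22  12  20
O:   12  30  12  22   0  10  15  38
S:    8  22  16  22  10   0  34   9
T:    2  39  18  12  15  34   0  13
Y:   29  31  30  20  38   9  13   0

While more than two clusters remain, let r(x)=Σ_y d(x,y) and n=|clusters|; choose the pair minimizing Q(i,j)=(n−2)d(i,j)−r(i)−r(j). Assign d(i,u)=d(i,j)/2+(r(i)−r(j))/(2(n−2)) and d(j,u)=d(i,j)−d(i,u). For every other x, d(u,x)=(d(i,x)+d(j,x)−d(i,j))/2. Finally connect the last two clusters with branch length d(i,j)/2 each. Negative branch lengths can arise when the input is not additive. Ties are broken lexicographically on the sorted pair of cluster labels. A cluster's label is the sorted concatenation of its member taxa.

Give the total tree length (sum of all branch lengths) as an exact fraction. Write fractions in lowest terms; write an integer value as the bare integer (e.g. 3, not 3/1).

249/4

iteration 1: select S,Y (d=9, Q=-237); attach at lengths (5/12, 103/12); label the merged cluster SY
  updated: d(E,SY)=14, d(K,SY)=22, d(L,SY)=37/2, d(M,SY)=33/2, d(O,SY)=39/2, d(SY,T)=19
iteration 2: select K,SY (d=22, Q=-337/2); attach at lengths (339/20, 101/20); label the merged cluster KSY
  updated: d(E,KSY)=7, d(KSY,L)=49/4, d(KSY,M)=45/4, d(KSY,O)=55/4, d(KSY,T)=18
iteration 3: select E,T (d=2, Q=-101); attach at lengths (-13/8, 29/8); label the merged cluster ET
  updated: d(ET,KSY)=23/2, d(ET,L)=10, d(ET,M)=29/2, d(ET,O)=25/2
iteration 4: select L,M (d=7, Q=-75); attach at lengths (5/4, 23/4); label the merged cluster LM
  updated: d(ET,LM)=35/4, d(KSY,LM)=33/4, d(LM,O)=27/2
iteration 5: select ET,O (d=25/2, Q=-95/2); attach at lengths (9/2, 8); label the merged cluster EOT
  updated: d(EOT,KSY)=51/8, d(EOT,LM)=39/8
iteration 6: select EOT,KSY (d=51/8, Q=-39/2); attach at lengths (3/2, 39/8); label the merged cluster EKOSTY
  updated: d(EKOSTY,LM)=27/8
iteration 7: select EKOSTY,LM (d=27/8); attach at lengths (27/16, 27/16); label the merged cluster EKLMOSTY
final tree: ((((E:-13/8,T:29/8):9/2,O:8):3/2,(K:339/20,(S:5/12,Y:103/12):101/20):39/8):27/16,(L:5/4,M:23/4):27/16)
total length: 249/4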